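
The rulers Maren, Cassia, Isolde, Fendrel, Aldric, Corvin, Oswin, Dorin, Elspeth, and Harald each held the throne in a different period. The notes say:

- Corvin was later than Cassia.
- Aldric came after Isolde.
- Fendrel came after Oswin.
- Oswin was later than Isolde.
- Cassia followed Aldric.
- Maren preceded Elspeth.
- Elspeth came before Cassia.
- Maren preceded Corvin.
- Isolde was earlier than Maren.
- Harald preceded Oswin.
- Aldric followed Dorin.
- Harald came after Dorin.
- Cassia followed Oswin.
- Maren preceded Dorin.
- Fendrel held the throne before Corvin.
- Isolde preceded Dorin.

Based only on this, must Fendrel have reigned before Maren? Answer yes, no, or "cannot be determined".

no

Tracing the constraints gives Maren → Dorin → Harald → Oswin → Fendrel, so Maren must come before Fendrel.
That means Fendrel cannot be before Maren.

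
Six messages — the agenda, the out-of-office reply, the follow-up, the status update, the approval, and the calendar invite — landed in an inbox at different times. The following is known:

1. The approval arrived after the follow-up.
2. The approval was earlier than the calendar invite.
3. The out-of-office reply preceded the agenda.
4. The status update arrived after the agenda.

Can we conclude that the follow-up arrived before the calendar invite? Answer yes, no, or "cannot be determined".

yes

Chain the constraints: the follow-up → the approval → the calendar invite. Each link is directly stated, so the follow-up comes before the calendar invite.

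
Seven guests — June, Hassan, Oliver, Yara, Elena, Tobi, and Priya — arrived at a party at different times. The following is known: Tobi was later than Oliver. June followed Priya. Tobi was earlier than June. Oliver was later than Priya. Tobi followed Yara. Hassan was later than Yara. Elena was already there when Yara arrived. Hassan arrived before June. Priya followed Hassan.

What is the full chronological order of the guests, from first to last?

The constraints fix every adjacent pair, so only one ordering works:
Elena → Yara → Hassan → Priya → Oliver → Tobi → June.

Elena, Yara, Hassan, Priya, Oliver, Tobi, June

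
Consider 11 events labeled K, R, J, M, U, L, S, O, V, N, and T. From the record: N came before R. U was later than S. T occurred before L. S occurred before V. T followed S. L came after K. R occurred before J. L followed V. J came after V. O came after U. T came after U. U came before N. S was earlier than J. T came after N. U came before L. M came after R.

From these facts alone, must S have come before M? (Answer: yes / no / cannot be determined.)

Chain the constraints: S → U → N → R → M. Each link is directly stated, so S comes before M.

yes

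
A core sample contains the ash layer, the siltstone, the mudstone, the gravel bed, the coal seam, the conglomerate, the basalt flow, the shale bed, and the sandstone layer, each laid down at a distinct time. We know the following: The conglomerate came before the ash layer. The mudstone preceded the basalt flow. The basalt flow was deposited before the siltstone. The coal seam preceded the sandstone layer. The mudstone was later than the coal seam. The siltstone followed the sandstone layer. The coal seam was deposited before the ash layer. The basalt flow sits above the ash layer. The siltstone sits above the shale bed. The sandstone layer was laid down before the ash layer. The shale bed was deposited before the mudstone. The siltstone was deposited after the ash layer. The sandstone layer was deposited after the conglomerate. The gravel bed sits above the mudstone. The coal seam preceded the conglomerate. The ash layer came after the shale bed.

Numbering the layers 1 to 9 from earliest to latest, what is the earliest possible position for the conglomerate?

The coal seam must come before the conglomerate — 1 forced predecessor.
Nothing else is forced ahead of the conglomerate, so its earliest slot is position 1 + 1 = 2.

2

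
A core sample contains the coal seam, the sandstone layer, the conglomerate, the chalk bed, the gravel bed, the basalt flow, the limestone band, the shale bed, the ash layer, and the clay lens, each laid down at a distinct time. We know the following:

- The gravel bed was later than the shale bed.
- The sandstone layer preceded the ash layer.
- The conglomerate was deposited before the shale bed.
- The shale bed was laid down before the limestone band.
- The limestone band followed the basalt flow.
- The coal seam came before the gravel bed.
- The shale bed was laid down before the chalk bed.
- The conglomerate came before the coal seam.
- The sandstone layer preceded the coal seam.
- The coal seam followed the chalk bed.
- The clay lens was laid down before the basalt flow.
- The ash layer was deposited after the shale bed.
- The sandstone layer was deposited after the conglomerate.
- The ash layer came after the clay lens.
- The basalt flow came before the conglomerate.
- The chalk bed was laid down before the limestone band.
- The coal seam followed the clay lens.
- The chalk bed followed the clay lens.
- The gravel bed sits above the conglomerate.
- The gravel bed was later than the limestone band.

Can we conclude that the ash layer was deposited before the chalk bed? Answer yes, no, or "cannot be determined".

cannot be determined

No chain of stated constraints runs from the ash layer to the chalk bed, and none runs from the chalk bed to the ash layer either.
So the relative order of the ash layer and the chalk bed is not fixed by the given facts.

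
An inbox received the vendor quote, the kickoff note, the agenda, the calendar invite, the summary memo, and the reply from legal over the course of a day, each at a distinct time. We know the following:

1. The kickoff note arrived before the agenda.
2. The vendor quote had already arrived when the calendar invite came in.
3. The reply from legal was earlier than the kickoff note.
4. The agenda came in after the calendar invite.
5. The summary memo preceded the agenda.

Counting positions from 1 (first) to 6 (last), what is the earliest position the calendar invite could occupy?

2

The vendor quote must come before the calendar invite — 1 forced predecessor.
Nothing else is forced ahead of the calendar invite, so its earliest slot is position 1 + 1 = 2.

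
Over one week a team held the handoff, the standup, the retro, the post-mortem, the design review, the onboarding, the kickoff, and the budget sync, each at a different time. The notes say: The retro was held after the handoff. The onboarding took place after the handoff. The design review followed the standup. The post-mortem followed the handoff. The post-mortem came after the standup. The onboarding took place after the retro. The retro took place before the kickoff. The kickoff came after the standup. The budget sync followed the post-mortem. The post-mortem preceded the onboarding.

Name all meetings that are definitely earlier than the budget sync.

Directly stated before the budget sync: the post-mortem.
The handoff reaches the budget sync via the handoff → the post-mortem → the budget sync.
The standup reaches the budget sync via the standup → the post-mortem → the budget sync.
No chain forces the retro (or any of the others) ahead of the budget sync.

the handoff, the post-mortem, the standup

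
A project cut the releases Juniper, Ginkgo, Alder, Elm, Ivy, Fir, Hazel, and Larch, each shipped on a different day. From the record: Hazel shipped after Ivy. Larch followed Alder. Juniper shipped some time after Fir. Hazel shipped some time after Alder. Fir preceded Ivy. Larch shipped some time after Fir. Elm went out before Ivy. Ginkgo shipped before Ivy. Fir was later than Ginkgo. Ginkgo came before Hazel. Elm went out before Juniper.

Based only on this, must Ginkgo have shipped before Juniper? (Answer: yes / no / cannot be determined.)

yes

Chain the constraints: Ginkgo → Fir → Juniper. Each link is directly stated, so Ginkgo comes before Juniper.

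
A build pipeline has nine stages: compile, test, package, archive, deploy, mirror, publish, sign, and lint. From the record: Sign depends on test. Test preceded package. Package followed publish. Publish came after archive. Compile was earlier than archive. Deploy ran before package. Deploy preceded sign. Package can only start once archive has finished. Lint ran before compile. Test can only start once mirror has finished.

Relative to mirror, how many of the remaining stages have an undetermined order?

Forced after mirror: package, sign, and test.
That leaves archive, compile, deploy, lint, and publish with no forced order relative to mirror — 5.

5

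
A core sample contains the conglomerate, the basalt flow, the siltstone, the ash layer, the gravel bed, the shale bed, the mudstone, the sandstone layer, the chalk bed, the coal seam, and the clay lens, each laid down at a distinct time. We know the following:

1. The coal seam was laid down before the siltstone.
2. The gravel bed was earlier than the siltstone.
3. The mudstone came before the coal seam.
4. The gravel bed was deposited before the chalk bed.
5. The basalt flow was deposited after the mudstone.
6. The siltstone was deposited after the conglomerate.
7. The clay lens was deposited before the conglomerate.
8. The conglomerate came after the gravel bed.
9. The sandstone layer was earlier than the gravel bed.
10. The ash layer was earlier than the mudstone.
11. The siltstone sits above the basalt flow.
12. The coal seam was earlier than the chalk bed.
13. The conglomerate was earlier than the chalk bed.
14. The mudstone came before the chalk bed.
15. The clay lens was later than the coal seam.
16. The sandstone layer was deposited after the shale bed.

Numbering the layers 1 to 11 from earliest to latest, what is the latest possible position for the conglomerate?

9

The conglomerate must come before the chalk bed and the siltstone — 2 layers forced after it.
Everything else can be placed before the conglomerate in some valid order, so the conglomerate can sit as late as position 11 − 2 = 9.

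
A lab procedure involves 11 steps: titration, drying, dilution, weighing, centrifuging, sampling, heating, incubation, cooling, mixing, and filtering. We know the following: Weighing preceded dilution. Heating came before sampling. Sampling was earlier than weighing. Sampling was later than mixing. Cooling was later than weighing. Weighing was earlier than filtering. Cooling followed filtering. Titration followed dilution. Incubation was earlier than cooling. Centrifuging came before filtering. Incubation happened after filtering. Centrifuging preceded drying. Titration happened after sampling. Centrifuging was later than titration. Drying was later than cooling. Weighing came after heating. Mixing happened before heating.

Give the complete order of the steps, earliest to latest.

The constraints fix every adjacent pair, so only one ordering works:
mixing → heating → sampling → weighing → dilution → titration → centrifuging → filtering → incubation → cooling → drying.

mixing, heating, sampling, weighing, dilution, titration, centrifuging, filtering, incubation, cooling, drying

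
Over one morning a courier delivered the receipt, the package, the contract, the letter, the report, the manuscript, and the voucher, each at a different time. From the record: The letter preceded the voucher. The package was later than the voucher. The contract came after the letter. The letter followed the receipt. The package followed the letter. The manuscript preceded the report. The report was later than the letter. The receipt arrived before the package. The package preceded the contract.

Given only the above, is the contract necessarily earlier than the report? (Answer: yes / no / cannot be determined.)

cannot be determined

No chain of stated constraints runs from the contract to the report, and none runs from the report to the contract either.
So the relative order of the contract and the report is not fixed by the given facts.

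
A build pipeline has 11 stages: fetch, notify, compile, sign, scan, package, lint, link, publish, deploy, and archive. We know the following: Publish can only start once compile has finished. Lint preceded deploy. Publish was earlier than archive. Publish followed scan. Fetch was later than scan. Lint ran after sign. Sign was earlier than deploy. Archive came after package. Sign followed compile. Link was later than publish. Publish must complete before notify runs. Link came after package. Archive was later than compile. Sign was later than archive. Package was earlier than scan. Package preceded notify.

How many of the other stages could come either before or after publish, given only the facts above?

Forced before publish: compile, package, and scan; forced after publish: archive, deploy, link, lint, notify, and sign.
That leaves fetch with no forced order relative to publish — 1.

1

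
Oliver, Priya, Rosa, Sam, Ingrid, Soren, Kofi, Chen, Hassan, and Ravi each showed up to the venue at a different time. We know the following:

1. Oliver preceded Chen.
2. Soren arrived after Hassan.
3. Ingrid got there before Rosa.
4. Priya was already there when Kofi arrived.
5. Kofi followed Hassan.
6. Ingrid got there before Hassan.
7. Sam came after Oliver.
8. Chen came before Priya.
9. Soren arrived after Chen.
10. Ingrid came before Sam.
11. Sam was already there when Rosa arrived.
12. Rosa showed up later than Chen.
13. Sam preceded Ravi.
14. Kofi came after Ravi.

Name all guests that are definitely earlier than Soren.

Directly stated before Soren: Chen and Hassan.
Ingrid reaches Soren via Ingrid → Hassan → Soren.
Oliver reaches Soren via Oliver → Chen → Soren.
No chain forces Ravi (or any of the others) ahead of Soren.

Chen, Hassan, Ingrid, Oliver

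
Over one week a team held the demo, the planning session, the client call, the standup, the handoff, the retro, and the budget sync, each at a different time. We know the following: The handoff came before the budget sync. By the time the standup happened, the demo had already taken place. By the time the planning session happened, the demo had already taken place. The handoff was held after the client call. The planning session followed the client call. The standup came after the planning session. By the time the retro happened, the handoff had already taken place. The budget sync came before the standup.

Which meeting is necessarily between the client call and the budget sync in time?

the handoff

Tracing the constraints gives the client call → the handoff → the budget sync, so the handoff sits after the client call and before the budget sync.
No other meeting is forced both after the client call and before the budget sync.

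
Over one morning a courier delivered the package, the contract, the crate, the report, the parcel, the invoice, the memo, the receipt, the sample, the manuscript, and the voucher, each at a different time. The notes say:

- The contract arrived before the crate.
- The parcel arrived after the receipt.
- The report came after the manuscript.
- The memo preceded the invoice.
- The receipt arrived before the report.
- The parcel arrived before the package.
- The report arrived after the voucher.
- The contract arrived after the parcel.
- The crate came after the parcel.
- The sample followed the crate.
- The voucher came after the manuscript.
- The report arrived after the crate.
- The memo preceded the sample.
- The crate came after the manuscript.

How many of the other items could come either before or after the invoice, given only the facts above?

9

Forced before the invoice: the memo.
That leaves the contract, the crate, the manuscript, the package, the parcel, the receipt, the report, the sample, and the voucher with no forced order relative to the invoice — 9.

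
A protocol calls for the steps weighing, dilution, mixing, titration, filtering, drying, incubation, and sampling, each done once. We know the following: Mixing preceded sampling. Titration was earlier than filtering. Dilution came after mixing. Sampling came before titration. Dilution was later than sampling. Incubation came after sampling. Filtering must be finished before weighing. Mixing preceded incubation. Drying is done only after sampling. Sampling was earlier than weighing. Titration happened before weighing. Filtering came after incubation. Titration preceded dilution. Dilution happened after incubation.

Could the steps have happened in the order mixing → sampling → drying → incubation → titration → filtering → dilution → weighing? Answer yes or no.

Check each stated constraint against the proposed order — e.g. mixing is ahead of dilution; sampling is ahead of weighing. Every pair is in the required order; nothing is violated.

yes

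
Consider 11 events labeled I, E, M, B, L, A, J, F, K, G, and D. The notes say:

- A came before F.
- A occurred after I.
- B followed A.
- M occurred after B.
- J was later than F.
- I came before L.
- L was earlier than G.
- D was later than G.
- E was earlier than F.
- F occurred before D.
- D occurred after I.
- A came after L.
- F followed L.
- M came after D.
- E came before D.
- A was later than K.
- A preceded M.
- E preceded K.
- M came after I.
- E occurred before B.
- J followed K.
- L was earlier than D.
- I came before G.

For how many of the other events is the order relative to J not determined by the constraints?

4

Forced before J: A, E, F, I, K, and L.
That leaves B, D, G, and M with no forced order relative to J — 4.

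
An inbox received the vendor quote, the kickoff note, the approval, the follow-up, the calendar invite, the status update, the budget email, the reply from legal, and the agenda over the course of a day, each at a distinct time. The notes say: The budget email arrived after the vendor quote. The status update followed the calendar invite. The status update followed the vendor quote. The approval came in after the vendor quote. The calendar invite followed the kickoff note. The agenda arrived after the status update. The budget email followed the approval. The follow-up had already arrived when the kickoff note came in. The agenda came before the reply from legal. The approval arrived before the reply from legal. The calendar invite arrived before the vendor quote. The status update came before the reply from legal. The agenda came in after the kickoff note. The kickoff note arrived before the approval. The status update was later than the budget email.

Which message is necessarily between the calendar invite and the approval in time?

Tracing the constraints gives the calendar invite → the vendor quote → the approval, so the vendor quote sits after the calendar invite and before the approval.
No other message is forced both after the calendar invite and before the approval.

the vendor quote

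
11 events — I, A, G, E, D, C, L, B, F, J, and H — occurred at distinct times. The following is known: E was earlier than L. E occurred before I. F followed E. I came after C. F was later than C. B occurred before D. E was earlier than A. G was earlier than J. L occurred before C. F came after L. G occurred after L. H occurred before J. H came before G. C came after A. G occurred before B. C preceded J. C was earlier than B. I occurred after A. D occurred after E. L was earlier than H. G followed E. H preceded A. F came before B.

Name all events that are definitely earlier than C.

A, E, H, L

Directly stated before C: A and L.
E reaches C via E → A → C.
H reaches C via H → A → C.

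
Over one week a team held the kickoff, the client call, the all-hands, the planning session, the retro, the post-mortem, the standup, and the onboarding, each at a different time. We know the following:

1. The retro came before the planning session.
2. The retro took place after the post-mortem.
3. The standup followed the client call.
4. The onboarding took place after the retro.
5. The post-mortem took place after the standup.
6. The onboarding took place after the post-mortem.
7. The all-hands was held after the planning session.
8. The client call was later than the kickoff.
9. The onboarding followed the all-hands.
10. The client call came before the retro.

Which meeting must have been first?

the kickoff

The kickoff has a chain of constraints placing it before every other meeting, so the kickoff must be first.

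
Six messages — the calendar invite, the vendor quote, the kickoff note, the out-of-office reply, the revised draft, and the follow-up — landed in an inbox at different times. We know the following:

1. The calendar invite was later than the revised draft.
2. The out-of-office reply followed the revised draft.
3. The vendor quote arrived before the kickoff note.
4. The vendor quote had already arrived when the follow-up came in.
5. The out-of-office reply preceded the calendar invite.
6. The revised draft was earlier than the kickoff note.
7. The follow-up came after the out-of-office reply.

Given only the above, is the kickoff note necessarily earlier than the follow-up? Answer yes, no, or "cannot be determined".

No chain of stated constraints runs from the kickoff note to the follow-up, and none runs from the follow-up to the kickoff note either.
So the relative order of the kickoff note and the follow-up is not fixed by the given facts.

cannot be determined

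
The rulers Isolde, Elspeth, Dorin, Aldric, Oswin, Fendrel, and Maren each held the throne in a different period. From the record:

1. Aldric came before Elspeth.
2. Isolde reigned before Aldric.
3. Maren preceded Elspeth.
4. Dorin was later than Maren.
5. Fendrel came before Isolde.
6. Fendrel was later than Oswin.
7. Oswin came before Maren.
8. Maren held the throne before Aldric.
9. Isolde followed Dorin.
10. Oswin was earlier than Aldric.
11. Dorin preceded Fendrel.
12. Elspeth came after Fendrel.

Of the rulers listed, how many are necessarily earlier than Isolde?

Directly stated before Isolde: Dorin and Fendrel.
Maren reaches Isolde via Maren → Dorin → Isolde.
Oswin reaches Isolde via Oswin → Fendrel → Isolde.
No chain forces Elspeth (or any of the others) ahead of Isolde.
That's Dorin, Fendrel, Maren, and Oswin — 4 in all.

4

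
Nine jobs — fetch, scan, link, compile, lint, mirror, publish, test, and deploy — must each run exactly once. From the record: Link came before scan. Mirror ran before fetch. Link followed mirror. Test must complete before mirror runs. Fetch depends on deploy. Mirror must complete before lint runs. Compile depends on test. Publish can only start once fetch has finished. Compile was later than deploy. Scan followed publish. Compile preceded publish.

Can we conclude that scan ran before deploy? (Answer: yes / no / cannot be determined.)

no

Tracing the constraints gives deploy → compile → publish → scan, so deploy must come before scan.
That means scan cannot be before deploy.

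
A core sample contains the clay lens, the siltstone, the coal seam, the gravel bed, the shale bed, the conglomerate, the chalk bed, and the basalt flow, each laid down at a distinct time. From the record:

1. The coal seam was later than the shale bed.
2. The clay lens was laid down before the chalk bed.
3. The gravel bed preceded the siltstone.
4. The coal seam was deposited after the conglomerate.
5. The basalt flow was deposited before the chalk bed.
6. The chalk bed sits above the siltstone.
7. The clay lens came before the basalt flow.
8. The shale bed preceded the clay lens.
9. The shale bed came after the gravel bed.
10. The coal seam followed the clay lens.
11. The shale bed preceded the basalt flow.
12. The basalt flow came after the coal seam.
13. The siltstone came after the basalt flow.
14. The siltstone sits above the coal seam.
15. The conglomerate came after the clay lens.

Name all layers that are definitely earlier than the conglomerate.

Directly stated before the conglomerate: the clay lens.
The gravel bed reaches the conglomerate via the gravel bed → the shale bed → the clay lens → the conglomerate.
The shale bed reaches the conglomerate via the shale bed → the clay lens → the conglomerate.

the clay lens, the gravel bed, the shale bed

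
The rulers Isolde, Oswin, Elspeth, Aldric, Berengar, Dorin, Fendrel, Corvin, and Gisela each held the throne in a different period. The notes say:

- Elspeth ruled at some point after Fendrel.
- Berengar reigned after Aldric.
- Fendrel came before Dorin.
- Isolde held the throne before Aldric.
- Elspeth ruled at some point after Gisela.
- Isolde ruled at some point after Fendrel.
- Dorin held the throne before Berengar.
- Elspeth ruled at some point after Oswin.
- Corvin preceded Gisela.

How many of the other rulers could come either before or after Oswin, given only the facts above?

Forced after Oswin: Elspeth.
That leaves Aldric, Berengar, Corvin, Dorin, Fendrel, Gisela, and Isolde with no forced order relative to Oswin — 7.

7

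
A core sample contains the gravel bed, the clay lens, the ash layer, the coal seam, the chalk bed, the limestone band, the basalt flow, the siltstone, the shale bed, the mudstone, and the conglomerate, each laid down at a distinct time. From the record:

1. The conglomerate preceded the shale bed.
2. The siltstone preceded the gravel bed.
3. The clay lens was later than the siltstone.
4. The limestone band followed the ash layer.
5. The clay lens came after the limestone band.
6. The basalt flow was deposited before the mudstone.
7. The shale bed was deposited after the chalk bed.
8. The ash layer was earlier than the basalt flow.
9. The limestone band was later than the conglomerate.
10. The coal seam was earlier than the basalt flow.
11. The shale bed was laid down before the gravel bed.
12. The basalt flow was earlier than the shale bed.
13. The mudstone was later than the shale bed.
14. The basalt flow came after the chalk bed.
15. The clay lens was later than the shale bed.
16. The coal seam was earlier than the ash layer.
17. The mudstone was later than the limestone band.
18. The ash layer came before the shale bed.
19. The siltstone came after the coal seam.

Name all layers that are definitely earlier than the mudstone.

Directly stated before the mudstone: the basalt flow, the limestone band, and the shale bed.
The ash layer reaches the mudstone via the ash layer → the basalt flow → the mudstone.
The chalk bed reaches the mudstone via the chalk bed → the basalt flow → the mudstone.
The coal seam reaches the mudstone via the coal seam → the basalt flow → the mudstone.
Likewise the conglomerate reaches the mudstone by chaining the stated constraints.

the ash layer, the basalt flow, the chalk bed, the coal seam, the conglomerate, the limestone band, the shale bed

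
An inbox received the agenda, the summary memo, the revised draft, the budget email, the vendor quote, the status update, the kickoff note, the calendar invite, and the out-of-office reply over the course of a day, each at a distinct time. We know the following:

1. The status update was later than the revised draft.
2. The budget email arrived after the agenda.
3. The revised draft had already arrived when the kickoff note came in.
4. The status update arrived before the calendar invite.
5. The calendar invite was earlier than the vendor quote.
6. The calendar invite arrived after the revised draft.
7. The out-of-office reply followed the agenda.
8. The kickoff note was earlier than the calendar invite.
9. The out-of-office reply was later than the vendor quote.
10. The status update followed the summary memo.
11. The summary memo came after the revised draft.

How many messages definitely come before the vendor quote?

Directly stated before the vendor quote: the calendar invite.
The kickoff note reaches the vendor quote via the kickoff note → the calendar invite → the vendor quote.
The revised draft reaches the vendor quote via the revised draft → the calendar invite → the vendor quote.
The status update reaches the vendor quote via the status update → the calendar invite → the vendor quote.
Likewise the summary memo reaches the vendor quote by chaining the stated constraints.
That's the calendar invite, the kickoff note, the revised draft, the status update, and the summary memo — 5 in all.

5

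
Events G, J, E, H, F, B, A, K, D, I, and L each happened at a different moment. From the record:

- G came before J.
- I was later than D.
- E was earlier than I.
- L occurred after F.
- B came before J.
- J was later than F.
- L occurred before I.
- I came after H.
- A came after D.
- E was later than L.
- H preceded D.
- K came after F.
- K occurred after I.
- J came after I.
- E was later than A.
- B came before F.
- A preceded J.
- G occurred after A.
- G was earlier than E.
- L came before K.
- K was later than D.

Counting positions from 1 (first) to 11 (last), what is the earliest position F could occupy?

2

B must come before F — 1 forced predecessor.
Nothing else is forced ahead of F, so its earliest slot is position 1 + 1 = 2.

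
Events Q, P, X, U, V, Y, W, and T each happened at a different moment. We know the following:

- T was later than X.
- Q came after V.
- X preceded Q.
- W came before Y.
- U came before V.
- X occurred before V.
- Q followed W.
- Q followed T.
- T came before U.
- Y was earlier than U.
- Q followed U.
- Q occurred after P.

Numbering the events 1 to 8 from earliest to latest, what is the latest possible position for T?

5

T must come before Q, U, and V — 3 events forced after it.
Everything else can be placed before T in some valid order, so T can sit as late as position 8 − 3 = 5.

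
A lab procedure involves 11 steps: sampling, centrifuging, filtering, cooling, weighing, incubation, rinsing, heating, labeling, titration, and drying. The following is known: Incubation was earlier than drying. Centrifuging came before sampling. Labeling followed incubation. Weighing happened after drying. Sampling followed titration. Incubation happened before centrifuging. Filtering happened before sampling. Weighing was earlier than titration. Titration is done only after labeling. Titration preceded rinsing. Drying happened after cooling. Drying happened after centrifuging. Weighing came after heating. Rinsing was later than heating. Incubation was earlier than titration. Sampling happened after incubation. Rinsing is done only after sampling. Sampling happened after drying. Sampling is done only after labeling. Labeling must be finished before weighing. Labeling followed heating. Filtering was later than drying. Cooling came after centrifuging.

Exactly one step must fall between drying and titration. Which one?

weighing

Tracing the constraints gives drying → weighing → titration, so weighing sits after drying and before titration.
No other step is forced both after drying and before titration.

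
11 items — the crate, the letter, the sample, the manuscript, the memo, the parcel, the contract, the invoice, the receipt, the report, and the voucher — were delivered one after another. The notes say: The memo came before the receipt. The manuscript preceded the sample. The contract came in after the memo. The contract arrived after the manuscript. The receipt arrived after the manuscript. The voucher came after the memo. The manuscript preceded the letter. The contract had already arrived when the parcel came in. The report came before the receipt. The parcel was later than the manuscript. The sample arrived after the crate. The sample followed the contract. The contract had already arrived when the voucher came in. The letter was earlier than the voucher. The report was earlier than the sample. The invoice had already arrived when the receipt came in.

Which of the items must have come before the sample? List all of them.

the contract, the crate, the manuscript, the memo, the report

Directly stated before the sample: the contract, the crate, the manuscript, and the report.
The memo reaches the sample via the memo → the contract → the sample.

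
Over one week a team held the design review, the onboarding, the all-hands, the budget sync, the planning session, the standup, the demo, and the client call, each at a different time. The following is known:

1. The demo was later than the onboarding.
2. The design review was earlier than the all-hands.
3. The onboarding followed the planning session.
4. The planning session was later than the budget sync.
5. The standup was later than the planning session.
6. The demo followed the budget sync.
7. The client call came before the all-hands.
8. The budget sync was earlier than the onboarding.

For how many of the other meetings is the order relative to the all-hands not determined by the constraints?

5

Forced before the all-hands: the client call and the design review.
That leaves the budget sync, the demo, the onboarding, the planning session, and the standup with no forced order relative to the all-hands — 5.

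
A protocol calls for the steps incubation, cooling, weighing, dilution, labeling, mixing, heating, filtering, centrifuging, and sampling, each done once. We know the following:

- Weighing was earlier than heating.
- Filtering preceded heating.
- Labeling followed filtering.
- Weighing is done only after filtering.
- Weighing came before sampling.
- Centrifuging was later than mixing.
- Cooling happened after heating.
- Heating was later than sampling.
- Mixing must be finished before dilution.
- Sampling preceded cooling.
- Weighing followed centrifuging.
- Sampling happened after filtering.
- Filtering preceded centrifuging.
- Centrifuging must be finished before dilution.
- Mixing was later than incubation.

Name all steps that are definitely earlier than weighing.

Directly stated before weighing: centrifuging and filtering.
Incubation reaches weighing via incubation → mixing → centrifuging → weighing.
Mixing reaches weighing via mixing → centrifuging → weighing.
No chain forces heating (or any of the others) ahead of weighing.

centrifuging, filtering, incubation, mixing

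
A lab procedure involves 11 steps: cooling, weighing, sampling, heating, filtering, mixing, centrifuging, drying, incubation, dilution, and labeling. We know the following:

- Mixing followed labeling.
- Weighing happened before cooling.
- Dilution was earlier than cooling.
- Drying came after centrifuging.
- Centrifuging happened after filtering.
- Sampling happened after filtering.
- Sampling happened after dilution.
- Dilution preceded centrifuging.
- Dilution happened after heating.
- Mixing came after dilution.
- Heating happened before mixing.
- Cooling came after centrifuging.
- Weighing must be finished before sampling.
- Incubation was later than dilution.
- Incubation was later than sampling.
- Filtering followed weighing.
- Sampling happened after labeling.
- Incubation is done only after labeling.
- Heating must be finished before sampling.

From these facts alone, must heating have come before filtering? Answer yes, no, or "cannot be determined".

cannot be determined

No chain of stated constraints runs from heating to filtering, and none runs from filtering to heating either.
So the relative order of heating and filtering is not fixed by the given facts.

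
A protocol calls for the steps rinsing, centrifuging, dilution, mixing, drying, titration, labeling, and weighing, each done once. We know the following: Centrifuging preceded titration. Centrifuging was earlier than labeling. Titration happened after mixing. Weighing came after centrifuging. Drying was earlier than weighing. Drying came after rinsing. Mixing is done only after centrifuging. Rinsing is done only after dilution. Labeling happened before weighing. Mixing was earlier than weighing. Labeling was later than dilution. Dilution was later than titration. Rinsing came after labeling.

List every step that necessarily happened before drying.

centrifuging, dilution, labeling, mixing, rinsing, titration

Directly stated before drying: rinsing.
Centrifuging reaches drying via centrifuging → labeling → rinsing → drying.
Dilution reaches drying via dilution → rinsing → drying.
Labeling reaches drying via labeling → rinsing → drying.
Likewise mixing and titration each reach drying by chaining the stated constraints.
No chain forces weighing ahead of drying.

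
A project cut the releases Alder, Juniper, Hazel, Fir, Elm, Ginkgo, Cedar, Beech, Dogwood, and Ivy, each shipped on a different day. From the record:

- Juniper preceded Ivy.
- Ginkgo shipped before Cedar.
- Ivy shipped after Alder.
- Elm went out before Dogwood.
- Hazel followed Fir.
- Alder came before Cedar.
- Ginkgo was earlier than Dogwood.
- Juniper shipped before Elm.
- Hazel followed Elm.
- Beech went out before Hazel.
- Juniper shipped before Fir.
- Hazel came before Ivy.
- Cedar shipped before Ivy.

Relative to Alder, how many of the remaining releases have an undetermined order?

Forced after Alder: Cedar and Ivy.
That leaves Beech, Dogwood, Elm, Fir, Ginkgo, Hazel, and Juniper with no forced order relative to Alder — 7.

7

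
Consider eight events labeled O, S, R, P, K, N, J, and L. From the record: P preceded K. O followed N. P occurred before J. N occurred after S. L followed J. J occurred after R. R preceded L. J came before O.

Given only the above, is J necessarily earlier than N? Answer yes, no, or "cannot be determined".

cannot be determined

No chain of stated constraints runs from J to N, and none runs from N to J either.
So the relative order of J and N is not fixed by the given facts.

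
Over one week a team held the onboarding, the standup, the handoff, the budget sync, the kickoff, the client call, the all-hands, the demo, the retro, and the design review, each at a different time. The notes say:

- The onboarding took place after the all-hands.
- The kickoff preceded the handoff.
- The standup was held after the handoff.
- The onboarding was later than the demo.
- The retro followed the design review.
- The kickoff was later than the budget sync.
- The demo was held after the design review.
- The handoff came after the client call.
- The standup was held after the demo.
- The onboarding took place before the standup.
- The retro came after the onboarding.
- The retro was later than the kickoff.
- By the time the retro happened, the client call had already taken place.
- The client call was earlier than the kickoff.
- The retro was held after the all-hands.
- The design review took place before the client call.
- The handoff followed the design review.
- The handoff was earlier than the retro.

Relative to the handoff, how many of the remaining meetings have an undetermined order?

3

Forced before the handoff: the budget sync, the client call, the design review, and the kickoff; forced after the handoff: the retro and the standup.
That leaves the all-hands, the demo, and the onboarding with no forced order relative to the handoff — 3.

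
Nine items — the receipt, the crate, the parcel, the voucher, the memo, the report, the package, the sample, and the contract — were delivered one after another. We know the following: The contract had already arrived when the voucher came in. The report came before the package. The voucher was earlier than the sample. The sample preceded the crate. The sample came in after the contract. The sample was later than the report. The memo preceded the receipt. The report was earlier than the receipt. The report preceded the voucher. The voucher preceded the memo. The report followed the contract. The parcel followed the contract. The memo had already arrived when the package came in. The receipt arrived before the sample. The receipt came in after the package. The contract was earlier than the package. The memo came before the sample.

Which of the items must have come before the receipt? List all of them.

the contract, the memo, the package, the report, the voucher

Directly stated before the receipt: the memo, the package, and the report.
The contract reaches the receipt via the contract → the report → the receipt.
The voucher reaches the receipt via the voucher → the memo → the receipt.
No chain forces the crate (or any of the others) ahead of the receipt.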